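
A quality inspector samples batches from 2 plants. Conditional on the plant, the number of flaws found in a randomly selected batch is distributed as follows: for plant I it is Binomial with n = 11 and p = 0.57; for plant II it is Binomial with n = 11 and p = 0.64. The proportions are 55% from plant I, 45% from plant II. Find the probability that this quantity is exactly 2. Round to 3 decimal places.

0.006

Conditional on each plant, P(X = 2): I: 0.00898108; II: 0.00228794.
By total probability, P(X = 2) = 0.55·0.00898108 + 0.45·0.00228794 = 0.00596917.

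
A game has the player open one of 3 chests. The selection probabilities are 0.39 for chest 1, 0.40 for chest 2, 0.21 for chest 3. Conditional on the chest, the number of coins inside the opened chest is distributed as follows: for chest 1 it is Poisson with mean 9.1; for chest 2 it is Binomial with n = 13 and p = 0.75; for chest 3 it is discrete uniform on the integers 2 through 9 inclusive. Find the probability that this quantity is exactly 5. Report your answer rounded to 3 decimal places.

0.051

Conditional on each chest, P(X = 5): 1: 0.0580692; 2: 0.0046602; 3: 0.125.
By total probability, P(X = 5) = 0.39·0.0580692 + 0.4·0.0046602 + 0.21·0.125 = 0.0507611.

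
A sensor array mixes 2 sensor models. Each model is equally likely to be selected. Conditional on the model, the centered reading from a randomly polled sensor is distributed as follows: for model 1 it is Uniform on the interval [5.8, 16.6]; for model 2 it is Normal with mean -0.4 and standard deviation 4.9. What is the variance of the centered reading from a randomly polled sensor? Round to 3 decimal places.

Per component, 1: μ=11.2, E[X²]=135.16; 2: μ=-0.4, E[X²]=24.17.
E[X] = 0.5·11.2 + 0.5·-0.4 = 5.4.
E[X²] = 0.5·135.16 + 0.5·24.17 = 79.665.
Var(X) = E[X²] − (E[X])² = 79.665 − 29.16 = 50.505.

50.505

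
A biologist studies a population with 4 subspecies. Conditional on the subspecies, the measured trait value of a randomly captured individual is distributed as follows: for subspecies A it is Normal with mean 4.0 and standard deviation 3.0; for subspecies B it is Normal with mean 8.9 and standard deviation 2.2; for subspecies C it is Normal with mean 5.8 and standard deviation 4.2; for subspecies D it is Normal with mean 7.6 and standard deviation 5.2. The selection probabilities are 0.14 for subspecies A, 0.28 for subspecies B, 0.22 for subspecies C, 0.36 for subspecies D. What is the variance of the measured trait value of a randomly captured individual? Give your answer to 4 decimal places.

Per component, A: μ=4, E[X²]=25; B: μ=8.9, E[X²]=84.05; C: μ=5.8, E[X²]=51.28; D: μ=7.6, E[X²]=84.8.
E[X] = 0.14·4 + 0.28·8.9 + 0.22·5.8 + 0.36·7.6 = 7.064.
E[X²] = 0.14·25 + 0.28·84.05 + 0.22·51.28 + 0.36·84.8 = 68.8436.
Var(X) = E[X²] − (E[X])² = 68.8436 − 49.9001 = 18.9435.

18.9435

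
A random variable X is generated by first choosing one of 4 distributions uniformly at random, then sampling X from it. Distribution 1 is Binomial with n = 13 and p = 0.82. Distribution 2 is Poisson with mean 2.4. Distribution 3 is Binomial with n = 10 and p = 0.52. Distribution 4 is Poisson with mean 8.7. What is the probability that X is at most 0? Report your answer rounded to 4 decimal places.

0.0229

Conditional on each component, P(X ≤ 0): 1: 2.0823e-10; 2: 0.090718; 3: 0.000649251; 4: 0.000166586.
By total probability, P(X ≤ 0) = 0.25·2.0823e-10 + 0.25·0.090718 + 0.25·0.000649251 + 0.25·0.000166586 = 0.0228834.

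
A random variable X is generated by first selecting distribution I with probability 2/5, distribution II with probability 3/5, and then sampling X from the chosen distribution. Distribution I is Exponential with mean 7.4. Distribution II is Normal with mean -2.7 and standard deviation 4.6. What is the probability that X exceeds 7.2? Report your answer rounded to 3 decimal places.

0.161

Conditional on each component, P(X > 7.2): I: 0.377958; II: 0.0156918.
By total probability, P(X > 7.2) = 0.4·0.377958 + 0.6·0.0156918 = 0.160598.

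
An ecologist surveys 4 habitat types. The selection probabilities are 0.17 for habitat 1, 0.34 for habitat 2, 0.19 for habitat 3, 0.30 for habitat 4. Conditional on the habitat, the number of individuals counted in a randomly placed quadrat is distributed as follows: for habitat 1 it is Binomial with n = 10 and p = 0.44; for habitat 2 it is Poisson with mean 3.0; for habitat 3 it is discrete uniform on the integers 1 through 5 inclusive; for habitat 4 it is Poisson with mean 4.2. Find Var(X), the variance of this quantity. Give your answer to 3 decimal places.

Per component, 1: μ=4.4, E[X²]=21.824; 2: μ=3, E[X²]=12; 3: μ=3, E[X²]=11; 4: μ=4.2, E[X²]=21.84.
E[X] = 0.17·4.4 + 0.34·3 + 0.19·3 + 0.3·4.2 = 3.598.
E[X²] = 0.17·21.824 + 0.34·12 + 0.19·11 + 0.3·21.84 = 16.4321.
Var(X) = E[X²] − (E[X])² = 16.4321 − 12.9456 = 3.48648.

3.486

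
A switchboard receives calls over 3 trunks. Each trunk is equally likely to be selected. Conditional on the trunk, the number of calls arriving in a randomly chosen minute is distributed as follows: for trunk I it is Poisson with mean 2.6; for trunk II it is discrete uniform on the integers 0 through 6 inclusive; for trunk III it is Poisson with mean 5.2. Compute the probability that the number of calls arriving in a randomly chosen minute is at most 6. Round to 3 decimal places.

Conditional on each trunk, P(X ≤ 6): I: 0.98283; II: 1; III: 0.732393.
By total probability, P(X ≤ 6) = 0.333333·0.98283 + 0.333333·1 + 0.333333·0.732393 = 0.905074.

0.905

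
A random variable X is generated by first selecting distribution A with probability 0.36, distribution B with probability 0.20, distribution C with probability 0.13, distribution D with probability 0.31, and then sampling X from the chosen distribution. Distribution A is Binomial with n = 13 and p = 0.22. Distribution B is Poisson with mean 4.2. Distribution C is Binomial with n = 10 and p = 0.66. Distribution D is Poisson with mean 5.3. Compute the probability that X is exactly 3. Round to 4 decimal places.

0.1692

Conditional on each component, P(X = 3): A: 0.253852; B: 0.185165; C: 0.0181203; D: 0.123856.
By total probability, P(X = 3) = 0.36·0.253852 + 0.2·0.185165 + 0.13·0.0181203 + 0.31·0.123856 = 0.169171.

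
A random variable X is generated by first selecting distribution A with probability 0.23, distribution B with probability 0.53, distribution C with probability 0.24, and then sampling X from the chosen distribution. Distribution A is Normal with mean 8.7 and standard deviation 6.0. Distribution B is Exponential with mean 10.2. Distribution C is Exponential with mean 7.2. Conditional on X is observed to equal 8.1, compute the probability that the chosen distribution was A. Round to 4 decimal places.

Likelihoods f(8.1 | ·): A: 0.0661588; B: 0.0443118; C: 0.0450906.
Posterior ∝ prior × likelihood. Numerator for A: 0.23·0.0661588 = 0.0152165.
Normalizing constant: 0.23·0.0661588 + 0.53·0.0443118 + 0.24·0.0450906 = 0.0495235.
P(A | observation) = 0.0152165 / 0.0495235 = 0.307259.

0.3073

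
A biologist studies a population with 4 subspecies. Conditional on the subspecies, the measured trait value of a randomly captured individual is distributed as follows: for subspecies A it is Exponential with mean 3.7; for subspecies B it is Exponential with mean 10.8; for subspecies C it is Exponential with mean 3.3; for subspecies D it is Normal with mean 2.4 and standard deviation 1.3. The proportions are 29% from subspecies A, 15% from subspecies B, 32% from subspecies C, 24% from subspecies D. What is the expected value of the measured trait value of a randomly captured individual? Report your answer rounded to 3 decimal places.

4.325

Component means — A: 3.7; B: 10.8; C: 3.3; D: 2.4.
E[X] = 0.29·3.7 + 0.15·10.8 + 0.32·3.3 + 0.24·2.4 = 4.325.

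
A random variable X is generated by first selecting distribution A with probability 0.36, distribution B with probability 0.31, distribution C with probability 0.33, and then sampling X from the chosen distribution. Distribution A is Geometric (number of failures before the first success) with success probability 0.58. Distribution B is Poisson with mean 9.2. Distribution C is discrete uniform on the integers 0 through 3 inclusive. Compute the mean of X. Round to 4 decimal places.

Component means — A: 0.724138; B: 9.2; C: 1.5.
E[X] = 0.36·0.724138 + 0.31·9.2 + 0.33·1.5 = 3.60769.

3.6077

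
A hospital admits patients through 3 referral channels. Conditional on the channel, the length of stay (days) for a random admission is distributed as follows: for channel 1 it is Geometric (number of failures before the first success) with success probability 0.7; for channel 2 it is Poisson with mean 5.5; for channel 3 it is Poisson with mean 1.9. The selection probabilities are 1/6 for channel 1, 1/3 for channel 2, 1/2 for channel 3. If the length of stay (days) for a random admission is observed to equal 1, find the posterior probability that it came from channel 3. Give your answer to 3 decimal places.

0.770

Likelihoods P(X=1 | ·): 1: 0.21; 2: 0.0224772; 3: 0.28418.
Posterior ∝ prior × likelihood. Numerator for 3: 0.5·0.28418 = 0.14209.
Normalizing constant: 0.166667·0.21 + 0.333333·0.0224772 + 0.5·0.28418 = 0.184583.
P(3 | observation) = 0.14209 / 0.184583 = 0.769792.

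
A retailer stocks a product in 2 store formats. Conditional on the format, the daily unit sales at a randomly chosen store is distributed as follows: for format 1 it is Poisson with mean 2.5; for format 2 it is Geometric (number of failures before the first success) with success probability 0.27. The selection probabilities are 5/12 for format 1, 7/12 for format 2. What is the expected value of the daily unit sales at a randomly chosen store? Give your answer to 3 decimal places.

2.619

Component means — 1: 2.5; 2: 2.7037.
E[X] = 0.416667·2.5 + 0.583333·2.7037 = 2.61883.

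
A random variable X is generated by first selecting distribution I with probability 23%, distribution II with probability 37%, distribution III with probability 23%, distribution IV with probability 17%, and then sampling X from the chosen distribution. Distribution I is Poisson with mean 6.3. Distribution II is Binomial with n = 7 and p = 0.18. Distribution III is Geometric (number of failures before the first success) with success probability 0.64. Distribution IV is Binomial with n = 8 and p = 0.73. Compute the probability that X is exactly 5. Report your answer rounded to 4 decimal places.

0.0757

Conditional on each component, P(X = 5): I: 0.151868; II: 0.00266815; III: 0.00386984; IV: 0.228504.
By total probability, P(X = 5) = 0.23·0.151868 + 0.37·0.00266815 + 0.23·0.00386984 + 0.17·0.228504 = 0.0756526.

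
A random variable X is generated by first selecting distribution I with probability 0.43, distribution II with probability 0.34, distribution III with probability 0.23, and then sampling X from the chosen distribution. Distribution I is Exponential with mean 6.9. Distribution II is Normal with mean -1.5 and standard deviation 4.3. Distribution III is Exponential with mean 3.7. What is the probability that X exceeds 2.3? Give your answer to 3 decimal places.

Conditional on each component, P(X > 2.3): I: 0.716531; II: 0.188423; III: 0.537073.
By total probability, P(X > 2.3) = 0.43·0.716531 + 0.34·0.188423 + 0.23·0.537073 = 0.495699.

0.496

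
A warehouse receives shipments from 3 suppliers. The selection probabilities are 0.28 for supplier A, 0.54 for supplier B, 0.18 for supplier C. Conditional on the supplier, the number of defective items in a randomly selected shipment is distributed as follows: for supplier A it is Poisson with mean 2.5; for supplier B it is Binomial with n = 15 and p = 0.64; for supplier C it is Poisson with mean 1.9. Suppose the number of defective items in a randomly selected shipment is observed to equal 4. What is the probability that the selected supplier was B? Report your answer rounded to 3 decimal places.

Likelihoods P(X=4 | ·): A: 0.133602; B: 0.00301426; C: 0.0812164.
Posterior ∝ prior × likelihood. Numerator for B: 0.54·0.00301426 = 0.0016277.
Normalizing constant: 0.28·0.133602 + 0.54·0.00301426 + 0.18·0.0812164 = 0.0536552.
P(B | observation) = 0.0016277 / 0.0536552 = 0.0303363.

0.030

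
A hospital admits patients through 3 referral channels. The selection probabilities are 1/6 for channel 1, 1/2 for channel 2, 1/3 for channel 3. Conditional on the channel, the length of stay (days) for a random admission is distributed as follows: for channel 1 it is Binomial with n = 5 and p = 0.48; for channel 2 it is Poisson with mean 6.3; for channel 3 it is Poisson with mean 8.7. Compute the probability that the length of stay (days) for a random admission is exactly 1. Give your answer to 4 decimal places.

0.0355

Conditional on each channel, P(X = 1): 1: 0.175479; 2: 0.0115687; 3: 0.0014493.
By total probability, P(X = 1) = 0.166667·0.175479 + 0.5·0.0115687 + 0.333333·0.0014493 = 0.0355139.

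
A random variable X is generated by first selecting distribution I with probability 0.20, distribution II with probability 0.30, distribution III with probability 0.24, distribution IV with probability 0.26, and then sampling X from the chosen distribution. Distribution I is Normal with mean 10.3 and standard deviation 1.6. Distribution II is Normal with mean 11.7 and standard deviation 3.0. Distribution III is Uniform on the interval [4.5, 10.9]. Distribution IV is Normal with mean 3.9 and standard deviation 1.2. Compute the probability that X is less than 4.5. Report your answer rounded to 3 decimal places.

0.182

Conditional on each component, P(X < 4.5): I: 0.000144481; II: 0.00819754; III: 0; IV: 0.691462.
By total probability, P(X < 4.5) = 0.2·0.000144481 + 0.3·0.00819754 + 0.24·0 + 0.26·0.691462 = 0.182268.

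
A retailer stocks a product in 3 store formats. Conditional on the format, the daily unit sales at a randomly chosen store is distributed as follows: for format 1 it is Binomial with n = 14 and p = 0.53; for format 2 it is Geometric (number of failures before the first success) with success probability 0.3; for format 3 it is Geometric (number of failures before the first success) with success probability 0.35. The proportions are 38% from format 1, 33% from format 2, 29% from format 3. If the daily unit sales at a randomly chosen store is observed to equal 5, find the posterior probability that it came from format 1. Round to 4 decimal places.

Likelihoods P(X=5 | ·): 1: 0.0936967; 2: 0.050421; 3: 0.0406102.
Posterior ∝ prior × likelihood. Numerator for 1: 0.38·0.0936967 = 0.0356047.
Normalizing constant: 0.38·0.0936967 + 0.33·0.050421 + 0.29·0.0406102 = 0.0640206.
P(1 | observation) = 0.0356047 / 0.0640206 = 0.556145.

0.5561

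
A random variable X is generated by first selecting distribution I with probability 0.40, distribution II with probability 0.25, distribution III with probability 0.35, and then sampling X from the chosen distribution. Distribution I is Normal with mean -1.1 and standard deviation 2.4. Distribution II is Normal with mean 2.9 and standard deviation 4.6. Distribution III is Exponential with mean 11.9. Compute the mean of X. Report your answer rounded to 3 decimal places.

Component means — I: -1.1; II: 2.9; III: 11.9.
E[X] = 0.4·-1.1 + 0.25·2.9 + 0.35·11.9 = 4.45.

4.450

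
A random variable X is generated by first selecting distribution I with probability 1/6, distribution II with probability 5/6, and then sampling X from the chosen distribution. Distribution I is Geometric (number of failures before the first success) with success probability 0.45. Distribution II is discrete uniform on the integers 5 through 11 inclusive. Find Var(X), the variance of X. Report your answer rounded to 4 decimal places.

Per component, I: μ=1.22222, E[X²]=4.20988; II: μ=8, E[X²]=68.
E[X] = 0.166667·1.22222 + 0.833333·8 = 6.87037.
E[X²] = 0.166667·4.20988 + 0.833333·68 = 57.3683.
Var(X) = E[X²] − (E[X])² = 57.3683 − 47.202 = 10.1663.

10.1663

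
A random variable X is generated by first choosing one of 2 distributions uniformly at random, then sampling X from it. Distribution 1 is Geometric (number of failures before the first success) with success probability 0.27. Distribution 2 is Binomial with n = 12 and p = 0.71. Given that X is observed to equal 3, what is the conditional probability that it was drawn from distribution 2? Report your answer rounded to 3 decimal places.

0.011

Likelihoods P(X=3 | ·): 1: 0.105035; 2: 0.0011423.
Posterior ∝ prior × likelihood. Numerator for 2: 0.5·0.0011423 = 0.000571149.
Normalizing constant: 0.5·0.105035 + 0.5·0.0011423 = 0.0530884.
P(2 | observation) = 0.000571149 / 0.0530884 = 0.0107585.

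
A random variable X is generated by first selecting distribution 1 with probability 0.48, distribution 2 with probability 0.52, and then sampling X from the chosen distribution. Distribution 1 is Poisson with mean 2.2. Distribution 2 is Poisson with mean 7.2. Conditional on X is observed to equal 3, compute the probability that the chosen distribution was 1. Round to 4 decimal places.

0.7963

Likelihoods P(X=3 | ·): 1: 0.196639; 2: 0.0464436.
Posterior ∝ prior × likelihood. Numerator for 1: 0.48·0.196639 = 0.0943866.
Normalizing constant: 0.48·0.196639 + 0.52·0.0464436 = 0.118537.
P(1 | observation) = 0.0943866 / 0.118537 = 0.796261.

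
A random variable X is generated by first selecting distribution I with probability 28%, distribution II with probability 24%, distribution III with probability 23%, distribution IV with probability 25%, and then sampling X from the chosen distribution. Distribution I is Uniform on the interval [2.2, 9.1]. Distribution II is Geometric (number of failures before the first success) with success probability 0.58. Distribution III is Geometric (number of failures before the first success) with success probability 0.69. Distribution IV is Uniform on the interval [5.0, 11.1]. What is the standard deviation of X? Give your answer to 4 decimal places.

3.5577

Per component, I: μ=5.65, E[X²]=35.89; II: μ=0.724138, E[X²]=1.77289; III: μ=0.449275, E[X²]=0.852972; IV: μ=8.05, E[X²]=67.9033.
E[X] = 0.28·5.65 + 0.24·0.724138 + 0.23·0.449275 + 0.25·8.05 = 3.87163.
E[X²] = 0.28·35.89 + 0.24·1.77289 + 0.23·0.852972 + 0.25·67.9033 = 27.6467.
Var(X) = E[X²] − (E[X])² = 27.6467 − 14.9895 = 12.6572.
SD(X) = √12.6572 = 3.5577.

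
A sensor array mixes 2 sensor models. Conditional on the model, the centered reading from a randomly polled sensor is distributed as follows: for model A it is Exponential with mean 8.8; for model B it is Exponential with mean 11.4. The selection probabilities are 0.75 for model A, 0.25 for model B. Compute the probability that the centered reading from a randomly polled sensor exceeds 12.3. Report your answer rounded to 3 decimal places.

0.270

Conditional on each model, P(X > 12.3): A: 0.247158; B: 0.339953.
By total probability, P(X > 12.3) = 0.75·0.247158 + 0.25·0.339953 = 0.270357.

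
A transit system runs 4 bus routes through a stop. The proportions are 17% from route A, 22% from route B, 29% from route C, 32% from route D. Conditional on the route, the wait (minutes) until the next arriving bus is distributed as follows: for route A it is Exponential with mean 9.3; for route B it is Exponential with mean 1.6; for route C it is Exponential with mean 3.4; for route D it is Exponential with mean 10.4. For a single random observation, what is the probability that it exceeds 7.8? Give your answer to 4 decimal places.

Conditional on each route, P(X > 7.8): A: 0.432268; B: 0.00763509; C: 0.10085; D: 0.472367.
By total probability, P(X > 7.8) = 0.17·0.432268 + 0.22·0.00763509 + 0.29·0.10085 + 0.32·0.472367 = 0.255569.

0.2556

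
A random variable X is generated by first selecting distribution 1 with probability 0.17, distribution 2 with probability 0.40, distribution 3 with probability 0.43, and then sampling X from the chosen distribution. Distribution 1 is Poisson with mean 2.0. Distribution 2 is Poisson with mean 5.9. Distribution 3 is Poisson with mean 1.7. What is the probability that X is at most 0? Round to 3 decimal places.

0.103

Conditional on each component, P(X ≤ 0): 1: 0.135335; 2: 0.00273944; 3: 0.182684.
By total probability, P(X ≤ 0) = 0.17·0.135335 + 0.4·0.00273944 + 0.43·0.182684 = 0.102657.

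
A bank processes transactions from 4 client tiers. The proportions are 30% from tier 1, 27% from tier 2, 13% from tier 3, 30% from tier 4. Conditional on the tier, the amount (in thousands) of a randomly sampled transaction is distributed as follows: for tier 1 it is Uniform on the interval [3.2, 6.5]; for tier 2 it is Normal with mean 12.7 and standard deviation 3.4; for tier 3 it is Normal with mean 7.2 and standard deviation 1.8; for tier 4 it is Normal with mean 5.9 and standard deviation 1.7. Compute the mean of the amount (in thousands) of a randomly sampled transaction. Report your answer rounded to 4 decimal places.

7.5900

Component means — 1: 4.85; 2: 12.7; 3: 7.2; 4: 5.9.
E[X] = 0.3·4.85 + 0.27·12.7 + 0.13·7.2 + 0.3·5.9 = 7.59.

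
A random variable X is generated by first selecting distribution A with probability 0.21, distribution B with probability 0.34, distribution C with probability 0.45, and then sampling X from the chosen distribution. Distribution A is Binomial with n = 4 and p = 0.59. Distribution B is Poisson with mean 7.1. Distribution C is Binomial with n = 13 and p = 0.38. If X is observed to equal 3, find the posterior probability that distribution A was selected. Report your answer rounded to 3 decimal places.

0.482

Likelihoods P(X=3 | ·): A: 0.336822; B: 0.049219; C: 0.131715.
Posterior ∝ prior × likelihood. Numerator for A: 0.21·0.336822 = 0.0707325.
Normalizing constant: 0.21·0.336822 + 0.34·0.049219 + 0.45·0.131715 = 0.146739.
P(A | observation) = 0.0707325 / 0.146739 = 0.482031.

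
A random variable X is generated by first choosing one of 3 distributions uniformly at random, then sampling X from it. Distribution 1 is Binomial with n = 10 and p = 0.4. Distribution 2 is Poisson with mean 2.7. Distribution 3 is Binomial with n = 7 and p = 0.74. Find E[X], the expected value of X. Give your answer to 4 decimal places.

Component means — 1: 4; 2: 2.7; 3: 5.18.
E[X] = 0.333333·4 + 0.333333·2.7 + 0.333333·5.18 = 3.96.

3.9600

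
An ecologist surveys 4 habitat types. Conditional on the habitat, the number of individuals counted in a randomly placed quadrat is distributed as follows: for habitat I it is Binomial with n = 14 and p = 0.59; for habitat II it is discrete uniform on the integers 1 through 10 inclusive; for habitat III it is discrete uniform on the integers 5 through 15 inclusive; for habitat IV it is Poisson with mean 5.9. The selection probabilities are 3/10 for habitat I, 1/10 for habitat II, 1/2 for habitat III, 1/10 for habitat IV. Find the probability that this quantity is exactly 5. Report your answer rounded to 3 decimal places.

Conditional on each habitat, P(X = 5): I: 0.0468575; II: 0.1; III: 0.0909091; IV: 0.163208.
By total probability, P(X = 5) = 0.3·0.0468575 + 0.1·0.1 + 0.5·0.0909091 + 0.1·0.163208 = 0.0858326.

0.086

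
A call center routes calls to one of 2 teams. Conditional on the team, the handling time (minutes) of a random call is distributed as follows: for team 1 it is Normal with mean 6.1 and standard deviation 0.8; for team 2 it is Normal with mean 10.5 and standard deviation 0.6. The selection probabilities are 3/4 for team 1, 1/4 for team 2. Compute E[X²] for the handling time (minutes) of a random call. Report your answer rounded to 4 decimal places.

For each component E[X²] = Var + (mean)², giving 1: 37.85; 2: 110.61.
Overall E[X²] = 0.75·37.85 + 0.25·110.61 = 56.04.

56.0400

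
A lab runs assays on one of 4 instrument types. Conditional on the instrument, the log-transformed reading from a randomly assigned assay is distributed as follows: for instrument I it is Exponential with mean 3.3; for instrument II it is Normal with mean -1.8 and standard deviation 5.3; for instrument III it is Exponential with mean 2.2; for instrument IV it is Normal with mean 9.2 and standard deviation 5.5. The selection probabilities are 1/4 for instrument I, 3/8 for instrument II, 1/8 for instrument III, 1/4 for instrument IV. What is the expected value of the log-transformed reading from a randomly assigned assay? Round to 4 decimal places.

Component means — I: 3.3; II: -1.8; III: 2.2; IV: 9.2.
E[X] = 0.25·3.3 + 0.375·-1.8 + 0.125·2.2 + 0.25·9.2 = 2.725.

2.7250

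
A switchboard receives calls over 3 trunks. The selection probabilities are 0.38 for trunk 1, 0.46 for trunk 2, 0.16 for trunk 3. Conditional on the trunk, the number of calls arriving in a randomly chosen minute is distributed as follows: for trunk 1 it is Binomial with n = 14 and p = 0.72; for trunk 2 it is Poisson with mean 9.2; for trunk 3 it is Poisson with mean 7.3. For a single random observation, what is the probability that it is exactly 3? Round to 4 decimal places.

0.0131

Conditional on each trunk, P(X = 3): 1: 0.000112678; 2: 0.013113; 3: 0.0437993.
By total probability, P(X = 3) = 0.38·0.000112678 + 0.46·0.013113 + 0.16·0.0437993 = 0.0130827.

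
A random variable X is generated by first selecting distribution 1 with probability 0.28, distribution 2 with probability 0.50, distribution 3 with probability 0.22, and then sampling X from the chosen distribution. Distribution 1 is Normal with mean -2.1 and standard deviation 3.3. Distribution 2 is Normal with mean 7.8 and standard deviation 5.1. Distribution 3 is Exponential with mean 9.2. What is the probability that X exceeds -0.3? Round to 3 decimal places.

0.774

Conditional on each component, P(X > -0.3): 1: 0.29272; 2: 0.943883; 3: 1.
By total probability, P(X > -0.3) = 0.28·0.29272 + 0.5·0.943883 + 0.22·1 = 0.773903.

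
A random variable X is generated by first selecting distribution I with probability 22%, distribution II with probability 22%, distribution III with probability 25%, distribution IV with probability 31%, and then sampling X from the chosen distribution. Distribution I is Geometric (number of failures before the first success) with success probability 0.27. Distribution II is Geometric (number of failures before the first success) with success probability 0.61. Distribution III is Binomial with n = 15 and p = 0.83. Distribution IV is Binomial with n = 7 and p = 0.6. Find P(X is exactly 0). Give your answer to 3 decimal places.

0.194

Conditional on each component, P(X = 0): I: 0.27; II: 0.61; III: 2.86242e-12; IV: 0.0016384.
By total probability, P(X = 0) = 0.22·0.27 + 0.22·0.61 + 0.25·2.86242e-12 + 0.31·0.0016384 = 0.194108.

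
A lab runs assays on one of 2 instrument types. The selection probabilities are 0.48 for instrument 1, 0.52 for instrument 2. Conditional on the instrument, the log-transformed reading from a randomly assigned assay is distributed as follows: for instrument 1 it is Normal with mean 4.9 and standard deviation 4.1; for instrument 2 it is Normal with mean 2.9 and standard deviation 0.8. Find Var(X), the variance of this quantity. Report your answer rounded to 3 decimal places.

9.400

Per component, 1: μ=4.9, E[X²]=40.82; 2: μ=2.9, E[X²]=9.05.
E[X] = 0.48·4.9 + 0.52·2.9 = 3.86.
E[X²] = 0.48·40.82 + 0.52·9.05 = 24.2996.
Var(X) = E[X²] − (E[X])² = 24.2996 − 14.8996 = 9.4.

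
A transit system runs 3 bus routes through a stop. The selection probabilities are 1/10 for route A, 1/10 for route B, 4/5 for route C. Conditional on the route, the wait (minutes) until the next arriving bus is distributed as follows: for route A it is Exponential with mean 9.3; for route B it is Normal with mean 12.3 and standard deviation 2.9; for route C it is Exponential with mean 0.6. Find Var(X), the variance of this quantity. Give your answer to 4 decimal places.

Per component, A: μ=9.3, E[X²]=172.98; B: μ=12.3, E[X²]=159.7; C: μ=0.6, E[X²]=0.72.
E[X] = 0.1·9.3 + 0.1·12.3 + 0.8·0.6 = 2.64.
E[X²] = 0.1·172.98 + 0.1·159.7 + 0.8·0.72 = 33.844.
Var(X) = E[X²] − (E[X])² = 33.844 − 6.9696 = 26.8744.

26.8744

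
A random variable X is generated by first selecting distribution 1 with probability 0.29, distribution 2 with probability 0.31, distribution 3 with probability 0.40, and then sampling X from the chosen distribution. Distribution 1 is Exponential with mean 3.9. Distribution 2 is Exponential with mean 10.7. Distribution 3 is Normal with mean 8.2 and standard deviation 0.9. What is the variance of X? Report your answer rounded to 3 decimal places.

47.304

Per component, 1: μ=3.9, E[X²]=30.42; 2: μ=10.7, E[X²]=228.98; 3: μ=8.2, E[X²]=68.05.
E[X] = 0.29·3.9 + 0.31·10.7 + 0.4·8.2 = 7.728.
E[X²] = 0.29·30.42 + 0.31·228.98 + 0.4·68.05 = 107.026.
Var(X) = E[X²] − (E[X])² = 107.026 − 59.722 = 47.3036.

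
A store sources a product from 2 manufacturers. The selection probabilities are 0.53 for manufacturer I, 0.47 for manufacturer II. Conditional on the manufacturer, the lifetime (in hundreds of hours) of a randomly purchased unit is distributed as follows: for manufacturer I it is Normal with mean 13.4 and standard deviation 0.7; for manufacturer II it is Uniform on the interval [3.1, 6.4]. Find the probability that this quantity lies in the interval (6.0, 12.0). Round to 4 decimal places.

0.0690

Conditional on each manufacturer, P(6.0 < X < 12.0): I: 0.0227501; II: 0.121212.
By total probability, P(6.0 < X < 12.0) = 0.53·0.0227501 + 0.47·0.121212 = 0.0690273.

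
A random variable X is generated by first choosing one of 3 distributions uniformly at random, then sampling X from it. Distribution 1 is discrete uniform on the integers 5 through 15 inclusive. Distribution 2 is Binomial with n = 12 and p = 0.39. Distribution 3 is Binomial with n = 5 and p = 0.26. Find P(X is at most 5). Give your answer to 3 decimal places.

Conditional on each component, P(X ≤ 5): 1: 0.0909091; 2: 0.691346; 3: 1.
By total probability, P(X ≤ 5) = 0.333333·0.0909091 + 0.333333·0.691346 + 0.333333·1 = 0.594085.

0.594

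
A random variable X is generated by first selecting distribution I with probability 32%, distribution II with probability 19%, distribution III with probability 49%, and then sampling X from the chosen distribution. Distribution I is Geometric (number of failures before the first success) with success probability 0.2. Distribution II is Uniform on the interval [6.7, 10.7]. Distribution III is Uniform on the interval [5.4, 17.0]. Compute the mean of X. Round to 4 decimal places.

8.4210

Component means — I: 4; II: 8.7; III: 11.2.
E[X] = 0.32·4 + 0.19·8.7 + 0.49·11.2 = 8.421.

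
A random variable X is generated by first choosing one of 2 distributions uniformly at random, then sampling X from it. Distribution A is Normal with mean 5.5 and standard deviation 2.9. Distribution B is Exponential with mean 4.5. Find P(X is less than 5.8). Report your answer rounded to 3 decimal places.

Conditional on each component, P(X < 5.8): A: 0.541196; B: 0.724423.
By total probability, P(X < 5.8) = 0.5·0.541196 + 0.5·0.724423 = 0.63281.

0.633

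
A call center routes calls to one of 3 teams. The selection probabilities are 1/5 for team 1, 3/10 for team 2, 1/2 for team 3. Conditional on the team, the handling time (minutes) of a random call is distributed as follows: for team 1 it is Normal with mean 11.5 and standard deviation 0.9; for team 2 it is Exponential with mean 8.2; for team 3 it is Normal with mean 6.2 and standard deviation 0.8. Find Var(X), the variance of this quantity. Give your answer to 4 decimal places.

Per component, 1: μ=11.5, E[X²]=133.06; 2: μ=8.2, E[X²]=134.48; 3: μ=6.2, E[X²]=39.08.
E[X] = 0.2·11.5 + 0.3·8.2 + 0.5·6.2 = 7.86.
E[X²] = 0.2·133.06 + 0.3·134.48 + 0.5·39.08 = 86.496.
Var(X) = E[X²] − (E[X])² = 86.496 − 61.7796 = 24.7164.

24.7164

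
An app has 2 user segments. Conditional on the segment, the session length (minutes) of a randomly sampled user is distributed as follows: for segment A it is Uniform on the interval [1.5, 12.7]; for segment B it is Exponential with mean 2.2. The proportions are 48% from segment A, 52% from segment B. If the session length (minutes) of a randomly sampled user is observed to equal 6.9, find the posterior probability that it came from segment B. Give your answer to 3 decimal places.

0.193

Likelihoods f(6.9 | ·): A: 0.0892857; B: 0.0197457.
Posterior ∝ prior × likelihood. Numerator for B: 0.52·0.0197457 = 0.0102677.
Normalizing constant: 0.48·0.0892857 + 0.52·0.0197457 = 0.0531249.
P(B | observation) = 0.0102677 / 0.0531249 = 0.193276.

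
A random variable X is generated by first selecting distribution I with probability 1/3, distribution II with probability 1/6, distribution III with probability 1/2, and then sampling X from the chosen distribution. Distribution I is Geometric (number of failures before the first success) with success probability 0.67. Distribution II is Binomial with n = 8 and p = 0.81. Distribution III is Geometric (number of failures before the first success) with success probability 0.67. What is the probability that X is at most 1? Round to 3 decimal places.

Conditional on each component, P(X ≤ 1): I: 0.8911; II: 5.96212e-05; III: 0.8911.
By total probability, P(X ≤ 1) = 0.333333·0.8911 + 0.166667·5.96212e-05 + 0.5·0.8911 = 0.742593.

0.743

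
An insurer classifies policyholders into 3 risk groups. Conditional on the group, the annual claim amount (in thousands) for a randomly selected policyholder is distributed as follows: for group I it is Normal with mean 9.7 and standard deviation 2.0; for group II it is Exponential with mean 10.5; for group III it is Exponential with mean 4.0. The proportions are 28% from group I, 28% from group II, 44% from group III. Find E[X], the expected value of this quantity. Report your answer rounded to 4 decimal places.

7.4160

Component means — I: 9.7; II: 10.5; III: 4.
E[X] = 0.28·9.7 + 0.28·10.5 + 0.44·4 = 7.416.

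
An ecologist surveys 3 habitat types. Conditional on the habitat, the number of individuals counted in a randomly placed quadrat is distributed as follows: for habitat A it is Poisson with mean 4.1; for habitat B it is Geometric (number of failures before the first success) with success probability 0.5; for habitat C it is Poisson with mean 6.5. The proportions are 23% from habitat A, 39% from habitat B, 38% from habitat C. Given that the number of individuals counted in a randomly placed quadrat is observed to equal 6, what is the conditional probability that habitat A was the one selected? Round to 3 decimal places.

Likelihoods P(X=6 | ·): A: 0.109336; B: 0.0078125; C: 0.157483.
Posterior ∝ prior × likelihood. Numerator for A: 0.23·0.109336 = 0.0251473.
Normalizing constant: 0.23·0.109336 + 0.39·0.0078125 + 0.38·0.157483 = 0.0880377.
P(A | observation) = 0.0251473 / 0.0880377 = 0.285642.

0.286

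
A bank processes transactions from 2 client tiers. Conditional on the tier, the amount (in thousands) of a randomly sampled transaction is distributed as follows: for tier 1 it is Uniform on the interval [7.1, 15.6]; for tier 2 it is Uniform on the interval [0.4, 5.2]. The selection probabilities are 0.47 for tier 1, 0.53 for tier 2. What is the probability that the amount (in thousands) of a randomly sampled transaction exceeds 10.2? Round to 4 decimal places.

Conditional on each tier, P(X > 10.2): 1: 0.635294; 2: 0.
By total probability, P(X > 10.2) = 0.47·0.635294 + 0.53·0 = 0.298588.

0.2986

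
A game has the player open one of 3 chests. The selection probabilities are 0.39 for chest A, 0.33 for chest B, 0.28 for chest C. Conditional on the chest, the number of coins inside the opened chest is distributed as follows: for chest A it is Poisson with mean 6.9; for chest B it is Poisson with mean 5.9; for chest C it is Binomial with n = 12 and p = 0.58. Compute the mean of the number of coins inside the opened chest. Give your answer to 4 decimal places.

6.5868

Component means — A: 6.9; B: 5.9; C: 6.96.
E[X] = 0.39·6.9 + 0.33·5.9 + 0.28·6.96 = 6.5868.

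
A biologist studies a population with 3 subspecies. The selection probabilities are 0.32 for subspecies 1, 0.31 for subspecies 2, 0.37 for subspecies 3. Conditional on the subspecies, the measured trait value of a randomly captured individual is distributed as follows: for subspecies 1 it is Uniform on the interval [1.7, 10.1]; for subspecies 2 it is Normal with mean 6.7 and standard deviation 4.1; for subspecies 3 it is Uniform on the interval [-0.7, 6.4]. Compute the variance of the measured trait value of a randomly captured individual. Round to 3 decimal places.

11.512

Per component, 1: μ=5.9, E[X²]=40.69; 2: μ=6.7, E[X²]=61.7; 3: μ=2.85, E[X²]=12.3233.
E[X] = 0.32·5.9 + 0.31·6.7 + 0.37·2.85 = 5.0195.
E[X²] = 0.32·40.69 + 0.31·61.7 + 0.37·12.3233 = 36.7074.
Var(X) = E[X²] − (E[X])² = 36.7074 − 25.1954 = 11.5121.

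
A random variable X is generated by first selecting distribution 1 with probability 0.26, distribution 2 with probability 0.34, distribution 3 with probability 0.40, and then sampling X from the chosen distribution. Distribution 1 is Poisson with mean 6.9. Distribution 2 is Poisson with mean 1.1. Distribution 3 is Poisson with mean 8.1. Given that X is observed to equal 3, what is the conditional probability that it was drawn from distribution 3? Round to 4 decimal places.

Likelihoods P(X=3 | ·): 1: 0.0551778; 2: 0.0738419; 3: 0.0268855.
Posterior ∝ prior × likelihood. Numerator for 3: 0.4·0.0268855 = 0.0107542.
Normalizing constant: 0.26·0.0551778 + 0.34·0.0738419 + 0.4·0.0268855 = 0.0502067.
P(3 | observation) = 0.0107542 / 0.0502067 = 0.214199.

0.2142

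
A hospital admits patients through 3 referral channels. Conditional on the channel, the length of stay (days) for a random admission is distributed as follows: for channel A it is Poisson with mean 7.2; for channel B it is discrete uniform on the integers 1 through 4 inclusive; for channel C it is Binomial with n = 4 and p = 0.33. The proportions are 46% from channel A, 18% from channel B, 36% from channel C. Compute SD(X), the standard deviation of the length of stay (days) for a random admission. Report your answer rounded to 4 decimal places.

3.3912

Per component, A: μ=7.2, E[X²]=59.04; B: μ=2.5, E[X²]=7.5; C: μ=1.32, E[X²]=2.6268.
E[X] = 0.46·7.2 + 0.18·2.5 + 0.36·1.32 = 4.2372.
E[X²] = 0.46·59.04 + 0.18·7.5 + 0.36·2.6268 = 29.454.
Var(X) = E[X²] − (E[X])² = 29.454 − 17.9539 = 11.5002.
SD(X) = √11.5002 = 3.39119.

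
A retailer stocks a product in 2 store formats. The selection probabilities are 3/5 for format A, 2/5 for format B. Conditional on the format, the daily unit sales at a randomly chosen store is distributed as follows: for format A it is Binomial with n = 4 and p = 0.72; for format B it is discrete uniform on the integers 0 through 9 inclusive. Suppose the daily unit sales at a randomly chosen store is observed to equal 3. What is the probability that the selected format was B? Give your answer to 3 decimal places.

0.138

Likelihoods P(X=3 | ·): A: 0.418038; B: 0.1.
Posterior ∝ prior × likelihood. Numerator for B: 0.4·0.1 = 0.04.
Normalizing constant: 0.6·0.418038 + 0.4·0.1 = 0.290823.
P(B | observation) = 0.04 / 0.290823 = 0.137541.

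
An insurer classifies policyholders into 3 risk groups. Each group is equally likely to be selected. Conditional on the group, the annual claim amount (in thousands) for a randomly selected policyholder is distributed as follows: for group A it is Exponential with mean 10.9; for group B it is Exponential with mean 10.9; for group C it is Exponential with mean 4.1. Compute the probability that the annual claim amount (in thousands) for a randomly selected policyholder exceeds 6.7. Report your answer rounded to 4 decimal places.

0.4256

Conditional on each group, P(X > 6.7): A: 0.540815; B: 0.540815; C: 0.195119.
By total probability, P(X > 6.7) = 0.333333·0.540815 + 0.333333·0.540815 + 0.333333·0.195119 = 0.425583.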